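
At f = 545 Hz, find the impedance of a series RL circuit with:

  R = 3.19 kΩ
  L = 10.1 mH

Step 1 — Angular frequency: ω = 2π·f = 2π·545 = 3424 rad/s.
Step 2 — Component impedances:
  R: Z = R = 3190 Ω
  L: Z = jωL = j·3424·0.0101 = 0 + j34.59 Ω
Step 3 — Series combination: Z_total = R + L = 3190 + j34.59 Ω = 3190∠0.6° Ω.

Z = 3190 + j34.59 Ω = 3190∠0.6° Ω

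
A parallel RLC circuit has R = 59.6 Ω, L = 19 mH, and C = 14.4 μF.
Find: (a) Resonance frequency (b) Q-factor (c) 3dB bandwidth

Step 1 — Resonance: ω₀ = 1/√(LC) = 1/√(0.019·1.44e-05) = 1912 rad/s.
Step 2 — f₀ = ω₀/(2π) = 304.3 Hz.
Step 3 — Parallel Q: Q = R/(ω₀L) = 59.6/(1912·0.019) = 1.641.
Step 4 — Bandwidth: Δω = ω₀/Q = 1165 rad/s; BW = Δω/(2π) = 185.4 Hz.

(a) f₀ = 304.3 Hz  (b) Q = 1.641  (c) BW = 185.4 Hz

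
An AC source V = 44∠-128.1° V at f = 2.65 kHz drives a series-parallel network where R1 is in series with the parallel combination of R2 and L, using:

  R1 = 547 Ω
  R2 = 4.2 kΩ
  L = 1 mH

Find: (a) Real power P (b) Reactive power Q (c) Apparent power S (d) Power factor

Step 1 — Angular frequency: ω = 2π·f = 2π·2650 = 1.665e+04 rad/s.
Step 2 — Component impedances:
  R1: Z = R = 547 Ω
  R2: Z = R = 4200 Ω
  L: Z = jωL = j·1.665e+04·0.001 = 0 + j16.65 Ω
Step 3 — Parallel branch: R2 || L = 1/(1/R2 + 1/L) = 0.06601 + j16.65 Ω.
Step 4 — Series with R1: Z_total = R1 + (R2 || L) = 547.1 + j16.65 Ω = 547.3∠1.7° Ω.
Step 5 — Source phasor: V = 44∠-128.1° V = -27.15 - j34.63 V.
Step 6 — Current: I = V / Z = -0.05151 - j0.06172 A = 0.08039∠-129.8° A.
Step 7 — Complex power: S = V·I* = 3.536 + j0.1076 VA.
Step 8 — Real power: P = Re(S) = 3.536 W.
Step 9 — Reactive power: Q = Im(S) = 0.1076 VAR.
Step 10 — Apparent power: |S| = 3.537 VA.
Step 11 — Power factor: PF = P/|S| = 0.9995 (lagging).

(a) P = 3.536 W  (b) Q = 0.1076 VAR  (c) S = 3.537 VA  (d) PF = 0.9995 (lagging)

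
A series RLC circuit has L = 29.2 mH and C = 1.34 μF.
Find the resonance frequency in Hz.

Step 1 — Resonance condition Im(Z)=0 gives ω₀ = 1/√(LC).
Step 2 — ω₀ = 1/√(0.0292·1.34e-06) = 5055 rad/s.
Step 3 — f₀ = ω₀/(2π) = 804.6 Hz.

f₀ = 804.6 Hz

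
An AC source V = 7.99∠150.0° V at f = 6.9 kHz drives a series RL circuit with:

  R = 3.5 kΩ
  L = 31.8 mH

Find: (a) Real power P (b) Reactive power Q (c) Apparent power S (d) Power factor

Step 1 — Angular frequency: ω = 2π·f = 2π·6900 = 4.335e+04 rad/s.
Step 2 — Component impedances:
  R: Z = R = 3500 Ω
  L: Z = jωL = j·4.335e+04·0.0318 = 0 + j1379 Ω
Step 3 — Series combination: Z_total = R + L = 3500 + j1379 Ω = 3762∠21.5° Ω.
Step 4 — Source phasor: V = 7.99∠150.0° V = -6.92 + j3.995 V.
Step 5 — Current: I = V / Z = -0.001322 + j0.001662 A = 0.002124∠128.5° A.
Step 6 — Complex power: S = V·I* = 0.01579 + j0.00622 VA.
Step 7 — Real power: P = Re(S) = 0.01579 W.
Step 8 — Reactive power: Q = Im(S) = 0.00622 VAR.
Step 9 — Apparent power: |S| = 0.01697 VA.
Step 10 — Power factor: PF = P/|S| = 0.9304 (lagging).

(a) P = 0.01579 W  (b) Q = 0.00622 VAR  (c) S = 0.01697 VA  (d) PF = 0.9304 (lagging)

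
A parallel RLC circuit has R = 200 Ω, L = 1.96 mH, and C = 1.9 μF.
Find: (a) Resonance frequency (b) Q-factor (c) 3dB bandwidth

Step 1 — Resonance: ω₀ = 1/√(LC) = 1/√(0.00196·1.9e-06) = 1.639e+04 rad/s.
Step 2 — f₀ = ω₀/(2π) = 2608 Hz.
Step 3 — Parallel Q: Q = R/(ω₀L) = 200/(1.639e+04·0.00196) = 6.227.
Step 4 — Bandwidth: Δω = ω₀/Q = 2632 rad/s; BW = Δω/(2π) = 418.8 Hz.

(a) f₀ = 2608 Hz  (b) Q = 6.227  (c) BW = 418.8 Hz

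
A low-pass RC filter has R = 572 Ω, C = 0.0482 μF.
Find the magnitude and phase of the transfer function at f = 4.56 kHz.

Step 1 — Angular frequency: ω = 2π·4560 = 2.865e+04 rad/s.
Step 2 — Transfer function: H(jω) = 1/(1 + jωRC).
Step 3 — Denominator: 1 + jωRC = 1 + j·2.865e+04·572·4.82e-08 = 1 + j0.7899.
Step 4 — H = 0.6158 - j0.4864.
Step 5 — Magnitude: |H| = 0.7847 (-2.1 dB); phase: φ = -38.3°.

|H| = 0.7847 (-2.1 dB), φ = -38.3°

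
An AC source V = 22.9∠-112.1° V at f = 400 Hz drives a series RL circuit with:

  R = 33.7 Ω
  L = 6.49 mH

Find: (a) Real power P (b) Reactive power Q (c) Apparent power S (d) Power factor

Step 1 — Angular frequency: ω = 2π·f = 2π·400 = 2513 rad/s.
Step 2 — Component impedances:
  R: Z = R = 33.7 Ω
  L: Z = jωL = j·2513·0.00649 = 0 + j16.31 Ω
Step 3 — Series combination: Z_total = R + L = 33.7 + j16.31 Ω = 37.44∠25.8° Ω.
Step 4 — Source phasor: V = 22.9∠-112.1° V = -8.616 - j21.22 V.
Step 5 — Current: I = V / Z = -0.454 - j0.4098 A = 0.6116∠-137.9° A.
Step 6 — Complex power: S = V·I* = 12.61 + j6.102 VA.
Step 7 — Real power: P = Re(S) = 12.61 W.
Step 8 — Reactive power: Q = Im(S) = 6.102 VAR.
Step 9 — Apparent power: |S| = 14.01 VA.
Step 10 — Power factor: PF = P/|S| = 0.9001 (lagging).

(a) P = 12.61 W  (b) Q = 6.102 VAR  (c) S = 14.01 VA  (d) PF = 0.9001 (lagging)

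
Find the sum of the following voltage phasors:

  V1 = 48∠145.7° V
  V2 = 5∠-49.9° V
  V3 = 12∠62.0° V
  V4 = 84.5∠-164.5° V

Step 1 — Convert each phasor to rectangular form:
  V1 = 48·(cos(145.7°) + j·sin(145.7°)) = -39.65 + j27.05 V
  V2 = 5·(cos(-49.9°) + j·sin(-49.9°)) = 3.221 - j3.825 V
  V3 = 12·(cos(62.0°) + j·sin(62.0°)) = 5.634 + j10.6 V
  V4 = 84.5·(cos(-164.5°) + j·sin(-164.5°)) = -81.43 - j22.58 V
Step 2 — Sum components: V_total = -112.2 + j11.24 V.
Step 3 — Convert to polar: |V_total| = 112.8 V, ∠V_total = 174.3°.

V_total = 112.8∠174.3° V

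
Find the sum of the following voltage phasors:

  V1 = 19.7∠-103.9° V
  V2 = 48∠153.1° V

Step 1 — Convert each phasor to rectangular form:
  V1 = 19.7·(cos(-103.9°) + j·sin(-103.9°)) = -4.732 - j19.12 V
  V2 = 48·(cos(153.1°) + j·sin(153.1°)) = -42.81 + j21.72 V
Step 2 — Sum components: V_total = -47.54 + j2.594 V.
Step 3 — Convert to polar: |V_total| = 47.61 V, ∠V_total = 176.9°.

V_total = 47.61∠176.9° V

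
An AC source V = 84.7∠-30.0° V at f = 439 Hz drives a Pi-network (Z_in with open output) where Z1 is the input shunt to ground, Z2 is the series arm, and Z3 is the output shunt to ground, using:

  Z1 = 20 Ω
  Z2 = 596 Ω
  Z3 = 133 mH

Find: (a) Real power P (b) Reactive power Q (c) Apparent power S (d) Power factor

Step 1 — Angular frequency: ω = 2π·f = 2π·439 = 2758 rad/s.
Step 2 — Component impedances:
  Z1: Z = R = 20 Ω
  Z2: Z = R = 596 Ω
  Z3: Z = jωL = j·2758·0.133 = 0 + j366.9 Ω
Step 3 — With open output, the series arm Z2 and the output shunt Z3 appear in series to ground: Z2 + Z3 = 596 + j366.9 Ω.
Step 4 — Parallel with input shunt Z1: Z_in = Z1 || (Z2 + Z3) = 19.52 + j0.2855 Ω = 19.52∠0.8° Ω.
Step 5 — Source phasor: V = 84.7∠-30.0° V = 73.35 - j42.35 V.
Step 6 — Current: I = V / Z = 3.725 - j2.224 A = 4.339∠-30.8° A.
Step 7 — Complex power: S = V·I* = 367.4 + j5.373 VA.
Step 8 — Real power: P = Re(S) = 367.4 W.
Step 9 — Reactive power: Q = Im(S) = 5.373 VAR.
Step 10 — Apparent power: |S| = 367.5 VA.
Step 11 — Power factor: PF = P/|S| = 0.9999 (lagging).

(a) P = 367.4 W  (b) Q = 5.373 VAR  (c) S = 367.5 VA  (d) PF = 0.9999 (lagging)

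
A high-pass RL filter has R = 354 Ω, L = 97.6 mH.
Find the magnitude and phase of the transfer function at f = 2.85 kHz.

Step 1 — Angular frequency: ω = 2π·2850 = 1.791e+04 rad/s.
Step 2 — Transfer function: H(jω) = jωL/(R + jωL).
Step 3 — Numerator jωL = j·1748; denominator R + jωL = 354 + j1748.
Step 4 — H = 0.9606 + j0.1946.
Step 5 — Magnitude: |H| = 0.9801 (-0.2 dB); phase: φ = 11.5°.

|H| = 0.9801 (-0.2 dB), φ = 11.5°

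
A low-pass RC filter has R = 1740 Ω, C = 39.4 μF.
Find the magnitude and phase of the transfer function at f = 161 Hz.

Step 1 — Angular frequency: ω = 2π·161 = 1012 rad/s.
Step 2 — Transfer function: H(jω) = 1/(1 + jωRC).
Step 3 — Denominator: 1 + jωRC = 1 + j·1012·1740·3.94e-05 = 1 + j69.35.
Step 4 — H = 0.0002079 - j0.01442.
Step 5 — Magnitude: |H| = 0.01442 (-36.8 dB); phase: φ = -89.2°.

|H| = 0.01442 (-36.8 dB), φ = -89.2°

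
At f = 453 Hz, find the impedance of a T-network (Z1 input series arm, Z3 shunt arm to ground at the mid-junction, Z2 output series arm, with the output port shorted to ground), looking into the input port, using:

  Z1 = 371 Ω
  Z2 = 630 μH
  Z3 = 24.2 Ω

Step 1 — Angular frequency: ω = 2π·f = 2π·453 = 2846 rad/s.
Step 2 — Component impedances:
  Z1: Z = R = 371 Ω
  Z2: Z = jωL = j·2846·0.00063 = 0 + j1.793 Ω
  Z3: Z = R = 24.2 Ω
Step 3 — With the output port shorted to ground, the output series arm Z2 runs from the junction to ground; the shunt arm Z3 also runs from the junction to ground. They appear in parallel: Z3 || Z2 = 0.1321 + j1.783 Ω.
Step 4 — Series with input arm Z1: Z_in = Z1 + (Z3 || Z2) = 371.1 + j1.783 Ω = 371.1∠0.3° Ω.

Z = 371.1 + j1.783 Ω = 371.1∠0.3° Ω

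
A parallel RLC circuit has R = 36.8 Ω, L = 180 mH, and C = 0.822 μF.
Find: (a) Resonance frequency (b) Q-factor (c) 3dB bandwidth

Step 1 — Resonance: ω₀ = 1/√(LC) = 1/√(0.18·8.22e-07) = 2600 rad/s.
Step 2 — f₀ = ω₀/(2π) = 413.8 Hz.
Step 3 — Parallel Q: Q = R/(ω₀L) = 36.8/(2600·0.18) = 0.07864.
Step 4 — Bandwidth: Δω = ω₀/Q = 3.306e+04 rad/s; BW = Δω/(2π) = 5261 Hz.

(a) f₀ = 413.8 Hz  (b) Q = 0.07864  (c) BW = 5261 Hz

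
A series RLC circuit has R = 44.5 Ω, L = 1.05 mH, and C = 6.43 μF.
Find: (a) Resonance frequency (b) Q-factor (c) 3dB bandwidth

Step 1 — Resonance condition Im(Z)=0 gives ω₀ = 1/√(LC).
Step 2 — ω₀ = 1/√(0.00105·6.43e-06) = 1.217e+04 rad/s.
Step 3 — f₀ = ω₀/(2π) = 1937 Hz.
Step 4 — Series Q: Q = ω₀L/R = 1.217e+04·0.00105/44.5 = 0.2872.
Step 5 — 3dB bandwidth: Δω = ω₀/Q = 4.238e+04 rad/s; BW = Δω/(2π) = 6745 Hz.

(a) f₀ = 1937 Hz  (b) Q = 0.2872  (c) BW = 6745 Hz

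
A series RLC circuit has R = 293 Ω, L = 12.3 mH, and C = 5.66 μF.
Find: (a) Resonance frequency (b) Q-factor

Step 1 — Resonance condition Im(Z)=0 gives ω₀ = 1/√(LC).
Step 2 — ω₀ = 1/√(0.0123·5.66e-06) = 3790 rad/s.
Step 3 — f₀ = ω₀/(2π) = 603.2 Hz.
Step 4 — Series Q: Q = ω₀L/R = 3790·0.0123/293 = 0.1591.

(a) f₀ = 603.2 Hz  (b) Q = 0.1591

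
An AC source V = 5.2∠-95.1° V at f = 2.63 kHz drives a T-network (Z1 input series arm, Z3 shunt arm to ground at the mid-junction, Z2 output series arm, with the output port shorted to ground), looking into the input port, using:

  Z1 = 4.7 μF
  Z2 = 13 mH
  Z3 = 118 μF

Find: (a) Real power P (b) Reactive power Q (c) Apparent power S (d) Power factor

Step 1 — Angular frequency: ω = 2π·f = 2π·2630 = 1.652e+04 rad/s.
Step 2 — Component impedances:
  Z1: Z = 1/(jωC) = -j/(ω·C) = 0 - j12.88 Ω
  Z2: Z = jωL = j·1.652e+04·0.013 = 0 + j214.8 Ω
  Z3: Z = 1/(jωC) = -j/(ω·C) = 0 - j0.5128 Ω
Step 3 — With the output port shorted to ground, the output series arm Z2 runs from the junction to ground; the shunt arm Z3 also runs from the junction to ground. They appear in parallel: Z3 || Z2 = 0 - j0.5141 Ω.
Step 4 — Series with input arm Z1: Z_in = Z1 + (Z3 || Z2) = 0 - j13.39 Ω = 13.39∠-90.0° Ω.
Step 5 — Source phasor: V = 5.2∠-95.1° V = -0.4623 - j5.179 V.
Step 6 — Current: I = V / Z = 0.3868 - j0.03452 A = 0.3884∠-5.1° A.
Step 7 — Complex power: S = V·I* = 0 - j2.019 VA.
Step 8 — Real power: P = Re(S) = 0 W.
Step 9 — Reactive power: Q = Im(S) = -2.019 VAR.
Step 10 — Apparent power: |S| = 2.019 VA.
Step 11 — Power factor: PF = P/|S| = 0 (leading).

(a) P = 0 W  (b) Q = -2.019 VAR  (c) S = 2.019 VA  (d) PF = 0 (leading)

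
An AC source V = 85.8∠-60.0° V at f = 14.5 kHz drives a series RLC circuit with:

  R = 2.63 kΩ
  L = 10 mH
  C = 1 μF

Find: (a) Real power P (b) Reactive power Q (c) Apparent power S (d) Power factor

Step 1 — Angular frequency: ω = 2π·f = 2π·1.45e+04 = 9.111e+04 rad/s.
Step 2 — Component impedances:
  R: Z = R = 2630 Ω
  L: Z = jωL = j·9.111e+04·0.01 = 0 + j911.1 Ω
  C: Z = 1/(jωC) = -j/(ω·C) = 0 - j10.98 Ω
Step 3 — Series combination: Z_total = R + L + C = 2630 + j900.1 Ω = 2780∠18.9° Ω.
Step 4 — Source phasor: V = 85.8∠-60.0° V = 42.9 - j74.3 V.
Step 5 — Current: I = V / Z = 0.005946 - j0.03029 A = 0.03087∠-78.9° A.
Step 6 — Complex power: S = V·I* = 2.506 + j0.8575 VA.
Step 7 — Real power: P = Re(S) = 2.506 W.
Step 8 — Reactive power: Q = Im(S) = 0.8575 VAR.
Step 9 — Apparent power: |S| = 2.648 VA.
Step 10 — Power factor: PF = P/|S| = 0.9461 (lagging).

(a) P = 2.506 W  (b) Q = 0.8575 VAR  (c) S = 2.648 VA  (d) PF = 0.9461 (lagging)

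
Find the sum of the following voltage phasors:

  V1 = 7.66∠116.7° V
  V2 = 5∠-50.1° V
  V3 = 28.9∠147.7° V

Step 1 — Convert each phasor to rectangular form:
  V1 = 7.66·(cos(116.7°) + j·sin(116.7°)) = -3.442 + j6.843 V
  V2 = 5·(cos(-50.1°) + j·sin(-50.1°)) = 3.207 - j3.836 V
  V3 = 28.9·(cos(147.7°) + j·sin(147.7°)) = -24.43 + j15.44 V
Step 2 — Sum components: V_total = -24.66 + j18.45 V.
Step 3 — Convert to polar: |V_total| = 30.8 V, ∠V_total = 143.2°.

V_total = 30.8∠143.2° V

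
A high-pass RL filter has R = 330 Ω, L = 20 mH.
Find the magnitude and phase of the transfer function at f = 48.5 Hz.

Step 1 — Angular frequency: ω = 2π·48.5 = 304.7 rad/s.
Step 2 — Transfer function: H(jω) = jωL/(R + jωL).
Step 3 — Numerator jωL = j·6.095; denominator R + jωL = 330 + j6.095.
Step 4 — H = 0.000341 + j0.01846.
Step 5 — Magnitude: |H| = 0.01847 (-34.7 dB); phase: φ = 88.9°.

|H| = 0.01847 (-34.7 dB), φ = 88.9°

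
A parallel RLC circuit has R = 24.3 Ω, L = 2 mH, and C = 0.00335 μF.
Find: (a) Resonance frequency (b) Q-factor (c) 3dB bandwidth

Step 1 — Resonance: ω₀ = 1/√(LC) = 1/√(0.002·3.35e-09) = 3.863e+05 rad/s.
Step 2 — f₀ = ω₀/(2π) = 6.149e+04 Hz.
Step 3 — Parallel Q: Q = R/(ω₀L) = 24.3/(3.863e+05·0.002) = 0.03145.
Step 4 — Bandwidth: Δω = ω₀/Q = 1.228e+07 rad/s; BW = Δω/(2π) = 1.955e+06 Hz.

(a) f₀ = 6.149e+04 Hz  (b) Q = 0.03145  (c) BW = 1.955e+06 Hz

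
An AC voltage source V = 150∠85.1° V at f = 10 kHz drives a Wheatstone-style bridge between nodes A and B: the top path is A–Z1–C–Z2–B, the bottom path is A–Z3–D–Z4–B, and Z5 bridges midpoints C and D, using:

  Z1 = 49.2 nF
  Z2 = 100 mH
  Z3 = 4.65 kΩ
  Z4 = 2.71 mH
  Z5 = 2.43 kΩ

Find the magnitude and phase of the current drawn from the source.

Step 1 — Angular frequency: ω = 2π·f = 2π·1e+04 = 6.283e+04 rad/s.
Step 2 — Component impedances:
  Z1: Z = 1/(jωC) = -j/(ω·C) = 0 - j323.5 Ω
  Z2: Z = jωL = j·6.283e+04·0.1 = 0 + j6283 Ω
  Z3: Z = R = 4650 Ω
  Z4: Z = jωL = j·6.283e+04·0.00271 = 0 + j170.3 Ω
  Z5: Z = R = 2430 Ω
Step 3 — Bridge requires nodal analysis (the Z5 bridge couples midpoints C and D, so the two paths cannot be reduced to a simple series/parallel combination). Setting node B to ground and injecting 1 A at node A, the 3-node admittance system at A, C, D solves to V_A = Z_AB = 1398 + j366.3 Ω = 1445∠14.7° Ω.
Step 4 — Source phasor: V = 150∠85.1° V = 12.81 + j149.5 V.
Step 5 — Ohm's law: I = V / Z_total = (12.81 + j149.5) / (1398 + j366.3) = 0.03478 + j0.09778 A.
Step 6 — Convert to polar: |I| = 0.1038 A, ∠I = 70.4°.

I = 0.1038∠70.4° A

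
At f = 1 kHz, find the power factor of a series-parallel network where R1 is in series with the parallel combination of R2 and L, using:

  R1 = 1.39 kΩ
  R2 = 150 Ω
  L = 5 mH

Step 1 — Angular frequency: ω = 2π·f = 2π·1000 = 6283 rad/s.
Step 2 — Component impedances:
  R1: Z = R = 1390 Ω
  R2: Z = R = 150 Ω
  L: Z = jωL = j·6283·0.005 = 0 + j31.42 Ω
Step 3 — Parallel branch: R2 || L = 1/(1/R2 + 1/L) = 6.303 + j30.1 Ω.
Step 4 — Series with R1: Z_total = R1 + (R2 || L) = 1396 + j30.1 Ω = 1397∠1.2° Ω.
Step 5 — Power factor: PF = cos(φ) = Re(Z)/|Z| = 1396.3/1396.6 = 0.9998.
Step 6 — Type: Im(Z) = 30.1 ⇒ lagging (phase φ = 1.2°).

PF = 0.9998 (lagging, φ = 1.2°)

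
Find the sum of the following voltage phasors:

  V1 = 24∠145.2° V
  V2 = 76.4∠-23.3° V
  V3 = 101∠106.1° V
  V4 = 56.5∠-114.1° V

Step 1 — Convert each phasor to rectangular form:
  V1 = 24·(cos(145.2°) + j·sin(145.2°)) = -19.71 + j13.7 V
  V2 = 76.4·(cos(-23.3°) + j·sin(-23.3°)) = 70.17 - j30.22 V
  V3 = 101·(cos(106.1°) + j·sin(106.1°)) = -28.01 + j97.04 V
  V4 = 56.5·(cos(-114.1°) + j·sin(-114.1°)) = -23.07 - j51.58 V
Step 2 — Sum components: V_total = -0.6177 + j28.94 V.
Step 3 — Convert to polar: |V_total| = 28.95 V, ∠V_total = 91.2°.

V_total = 28.95∠91.2° V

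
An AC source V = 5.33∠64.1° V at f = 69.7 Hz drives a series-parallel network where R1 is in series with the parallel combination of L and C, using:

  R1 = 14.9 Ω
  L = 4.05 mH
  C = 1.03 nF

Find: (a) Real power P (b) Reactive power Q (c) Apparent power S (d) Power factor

Step 1 — Angular frequency: ω = 2π·f = 2π·69.7 = 437.9 rad/s.
Step 2 — Component impedances:
  R1: Z = R = 14.9 Ω
  L: Z = jωL = j·437.9·0.00405 = 0 + j1.774 Ω
  C: Z = 1/(jωC) = -j/(ω·C) = 0 - j2.217e+06 Ω
Step 3 — Parallel branch: L || C = 1/(1/L + 1/C) = 0 + j1.774 Ω.
Step 4 — Series with R1: Z_total = R1 + (L || C) = 14.9 + j1.774 Ω = 15.01∠6.8° Ω.
Step 5 — Source phasor: V = 5.33∠64.1° V = 2.328 + j4.795 V.
Step 6 — Current: I = V / Z = 0.1918 + j0.299 A = 0.3552∠57.3° A.
Step 7 — Complex power: S = V·I* = 1.88 + j0.2238 VA.
Step 8 — Real power: P = Re(S) = 1.88 W.
Step 9 — Reactive power: Q = Im(S) = 0.2238 VAR.
Step 10 — Apparent power: |S| = 1.893 VA.
Step 11 — Power factor: PF = P/|S| = 0.993 (lagging).

(a) P = 1.88 W  (b) Q = 0.2238 VAR  (c) S = 1.893 VA  (d) PF = 0.993 (lagging)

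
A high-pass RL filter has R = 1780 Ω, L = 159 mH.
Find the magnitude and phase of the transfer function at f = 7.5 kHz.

Step 1 — Angular frequency: ω = 2π·7500 = 4.712e+04 rad/s.
Step 2 — Transfer function: H(jω) = jωL/(R + jωL).
Step 3 — Numerator jωL = j·7493; denominator R + jωL = 1780 + j7493.
Step 4 — H = 0.9466 + j0.2249.
Step 5 — Magnitude: |H| = 0.9729 (-0.2 dB); phase: φ = 13.4°.

|H| = 0.9729 (-0.2 dB), φ = 13.4°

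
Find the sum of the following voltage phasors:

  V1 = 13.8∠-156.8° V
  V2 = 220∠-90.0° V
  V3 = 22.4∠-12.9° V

Step 1 — Convert each phasor to rectangular form:
  V1 = 13.8·(cos(-156.8°) + j·sin(-156.8°)) = -12.68 - j5.436 V
  V2 = 220·(cos(-90.0°) + j·sin(-90.0°)) = 0 - j220 V
  V3 = 22.4·(cos(-12.9°) + j·sin(-12.9°)) = 21.83 - j5.001 V
Step 2 — Sum components: V_total = 9.151 - j230.4 V.
Step 3 — Convert to polar: |V_total| = 230.6 V, ∠V_total = -87.7°.

V_total = 230.6∠-87.7° V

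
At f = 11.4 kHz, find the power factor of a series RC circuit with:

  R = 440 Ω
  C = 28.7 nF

Step 1 — Angular frequency: ω = 2π·f = 2π·1.14e+04 = 7.163e+04 rad/s.
Step 2 — Component impedances:
  R: Z = R = 440 Ω
  C: Z = 1/(jωC) = -j/(ω·C) = 0 - j486.4 Ω
Step 3 — Series combination: Z_total = R + C = 440 - j486.4 Ω = 655.9∠-47.9° Ω.
Step 4 — Power factor: PF = cos(φ) = Re(Z)/|Z| = 440/655.9 = 0.6708.
Step 5 — Type: Im(Z) = -486.4 ⇒ leading (phase φ = -47.9°).

PF = 0.6708 (leading, φ = -47.9°)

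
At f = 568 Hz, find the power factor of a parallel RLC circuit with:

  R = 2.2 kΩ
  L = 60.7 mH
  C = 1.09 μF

Step 1 — Angular frequency: ω = 2π·f = 2π·568 = 3569 rad/s.
Step 2 — Component impedances:
  R: Z = R = 2200 Ω
  L: Z = jωL = j·3569·0.0607 = 0 + j216.6 Ω
  C: Z = 1/(jωC) = -j/(ω·C) = 0 - j257.1 Ω
Step 3 — Parallel combination: 1/Z_total = 1/R + 1/L + 1/C; Z_total = 619.4 + j989.4 Ω = 1167∠58.0° Ω.
Step 4 — Power factor: PF = cos(φ) = Re(Z)/|Z| = 619.37/1167.3 = 0.5306.
Step 5 — Type: Im(Z) = 989.4 ⇒ lagging (phase φ = 58.0°).

PF = 0.5306 (lagging, φ = 58.0°)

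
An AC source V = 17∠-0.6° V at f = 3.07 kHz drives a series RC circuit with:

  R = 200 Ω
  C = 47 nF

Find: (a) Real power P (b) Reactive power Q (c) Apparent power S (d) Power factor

Step 1 — Angular frequency: ω = 2π·f = 2π·3070 = 1.929e+04 rad/s.
Step 2 — Component impedances:
  R: Z = R = 200 Ω
  C: Z = 1/(jωC) = -j/(ω·C) = 0 - j1103 Ω
Step 3 — Series combination: Z_total = R + C = 200 - j1103 Ω = 1121∠-79.7° Ω.
Step 4 — Source phasor: V = 17∠-0.6° V = 17 - j0.178 V.
Step 5 — Current: I = V / Z = 0.002862 + j0.01489 A = 0.01516∠79.1° A.
Step 6 — Complex power: S = V·I* = 0.046 - j0.2537 VA.
Step 7 — Real power: P = Re(S) = 0.046 W.
Step 8 — Reactive power: Q = Im(S) = -0.2537 VAR.
Step 9 — Apparent power: |S| = 0.2578 VA.
Step 10 — Power factor: PF = P/|S| = 0.1784 (leading).

(a) P = 0.046 W  (b) Q = -0.2537 VAR  (c) S = 0.2578 VA  (d) PF = 0.1784 (leading)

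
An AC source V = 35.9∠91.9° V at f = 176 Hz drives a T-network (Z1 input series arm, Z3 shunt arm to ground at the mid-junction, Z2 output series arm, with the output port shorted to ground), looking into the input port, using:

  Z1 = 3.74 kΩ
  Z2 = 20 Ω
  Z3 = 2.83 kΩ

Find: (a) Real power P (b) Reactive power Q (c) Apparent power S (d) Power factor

Step 1 — Angular frequency: ω = 2π·f = 2π·176 = 1106 rad/s.
Step 2 — Component impedances:
  Z1: Z = R = 3740 Ω
  Z2: Z = R = 20 Ω
  Z3: Z = R = 2830 Ω
Step 3 — With the output port shorted to ground, the output series arm Z2 runs from the junction to ground; the shunt arm Z3 also runs from the junction to ground. They appear in parallel: Z3 || Z2 = 19.86 Ω.
Step 4 — Series with input arm Z1: Z_in = Z1 + (Z3 || Z2) = 3760 Ω = 3760∠0.0° Ω.
Step 5 — Source phasor: V = 35.9∠91.9° V = -1.19 + j35.88 V.
Step 6 — Current: I = V / Z = -0.0003166 + j0.009543 A = 0.009548∠91.9° A.
Step 7 — Complex power: S = V·I* = 0.3428 VA.
Step 8 — Real power: P = Re(S) = 0.3428 W.
Step 9 — Reactive power: Q = Im(S) = 0 VAR.
Step 10 — Apparent power: |S| = 0.3428 VA.
Step 11 — Power factor: PF = P/|S| = 1 (unity).

(a) P = 0.3428 W  (b) Q = 0 VAR  (c) S = 0.3428 VA  (d) PF = 1 (unity)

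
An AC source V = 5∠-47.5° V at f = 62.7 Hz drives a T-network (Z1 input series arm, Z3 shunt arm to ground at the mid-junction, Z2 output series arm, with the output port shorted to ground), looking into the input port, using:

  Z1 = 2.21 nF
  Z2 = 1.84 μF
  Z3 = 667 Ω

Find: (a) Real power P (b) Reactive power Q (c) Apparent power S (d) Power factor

Step 1 — Angular frequency: ω = 2π·f = 2π·62.7 = 394 rad/s.
Step 2 — Component impedances:
  Z1: Z = 1/(jωC) = -j/(ω·C) = 0 - j1.149e+06 Ω
  Z2: Z = 1/(jωC) = -j/(ω·C) = 0 - j1380 Ω
  Z3: Z = R = 667 Ω
Step 3 — With the output port shorted to ground, the output series arm Z2 runs from the junction to ground; the shunt arm Z3 also runs from the junction to ground. They appear in parallel: Z3 || Z2 = 540.6 - j261.4 Ω.
Step 4 — Series with input arm Z1: Z_in = Z1 + (Z3 || Z2) = 540.6 - j1.149e+06 Ω = 1.149e+06∠-90.0° Ω.
Step 5 — Source phasor: V = 5∠-47.5° V = 3.378 - j3.686 V.
Step 6 — Current: I = V / Z = 3.21e-06 + j2.939e-06 A = 4.352e-06∠42.5° A.
Step 7 — Complex power: S = V·I* = 1.024e-08 - j2.176e-05 VA.
Step 8 — Real power: P = Re(S) = 1.024e-08 W.
Step 9 — Reactive power: Q = Im(S) = -2.176e-05 VAR.
Step 10 — Apparent power: |S| = 2.176e-05 VA.
Step 11 — Power factor: PF = P/|S| = 0.0004706 (leading).

(a) P = 1.024e-08 W  (b) Q = -2.176e-05 VAR  (c) S = 2.176e-05 VA  (d) PF = 0.0004706 (leading)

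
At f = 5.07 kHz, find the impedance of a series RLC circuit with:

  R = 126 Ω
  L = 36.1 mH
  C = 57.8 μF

Step 1 — Angular frequency: ω = 2π·f = 2π·5070 = 3.186e+04 rad/s.
Step 2 — Component impedances:
  R: Z = R = 126 Ω
  L: Z = jωL = j·3.186e+04·0.0361 = 0 + j1150 Ω
  C: Z = 1/(jωC) = -j/(ω·C) = 0 - j0.5431 Ω
Step 3 — Series combination: Z_total = R + L + C = 126 + j1149 Ω = 1156∠83.7° Ω.

Z = 126 + j1149 Ω = 1156∠83.7° Ω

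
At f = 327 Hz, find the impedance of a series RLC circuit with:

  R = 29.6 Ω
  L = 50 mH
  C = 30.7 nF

Step 1 — Angular frequency: ω = 2π·f = 2π·327 = 2055 rad/s.
Step 2 — Component impedances:
  R: Z = R = 29.6 Ω
  L: Z = jωL = j·2055·0.05 = 0 + j102.7 Ω
  C: Z = 1/(jωC) = -j/(ω·C) = 0 - j1.585e+04 Ω
Step 3 — Series combination: Z_total = R + L + C = 29.6 - j1.575e+04 Ω = 1.575e+04∠-89.9° Ω.

Z = 29.6 - j1.575e+04 Ω = 1.575e+04∠-89.9° Ω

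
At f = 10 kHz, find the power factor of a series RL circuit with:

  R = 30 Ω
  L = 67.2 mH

Step 1 — Angular frequency: ω = 2π·f = 2π·1e+04 = 6.283e+04 rad/s.
Step 2 — Component impedances:
  R: Z = R = 30 Ω
  L: Z = jωL = j·6.283e+04·0.0672 = 0 + j4222 Ω
Step 3 — Series combination: Z_total = R + L = 30 + j4222 Ω = 4222∠89.6° Ω.
Step 4 — Power factor: PF = cos(φ) = Re(Z)/|Z| = 30/4222.4 = 0.007105.
Step 5 — Type: Im(Z) = 4222 ⇒ lagging (phase φ = 89.6°).

PF = 0.007105 (lagging, φ = 89.6°)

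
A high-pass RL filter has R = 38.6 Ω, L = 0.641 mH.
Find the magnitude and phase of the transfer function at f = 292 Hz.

Step 1 — Angular frequency: ω = 2π·292 = 1835 rad/s.
Step 2 — Transfer function: H(jω) = jωL/(R + jωL).
Step 3 — Numerator jωL = j·1.176; denominator R + jωL = 38.6 + j1.176.
Step 4 — H = 0.0009274 + j0.03044.
Step 5 — Magnitude: |H| = 0.03045 (-30.3 dB); phase: φ = 88.3°.

|H| = 0.03045 (-30.3 dB), φ = 88.3°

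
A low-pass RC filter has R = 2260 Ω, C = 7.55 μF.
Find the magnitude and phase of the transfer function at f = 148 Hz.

Step 1 — Angular frequency: ω = 2π·148 = 929.9 rad/s.
Step 2 — Transfer function: H(jω) = 1/(1 + jωRC).
Step 3 — Denominator: 1 + jωRC = 1 + j·929.9·2260·7.55e-06 = 1 + j15.87.
Step 4 — H = 0.003956 - j0.06277.
Step 5 — Magnitude: |H| = 0.0629 (-24.0 dB); phase: φ = -86.4°.

|H| = 0.0629 (-24.0 dB), φ = -86.4°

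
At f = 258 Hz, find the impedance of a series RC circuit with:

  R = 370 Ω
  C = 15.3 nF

Step 1 — Angular frequency: ω = 2π·f = 2π·258 = 1621 rad/s.
Step 2 — Component impedances:
  R: Z = R = 370 Ω
  C: Z = 1/(jωC) = -j/(ω·C) = 0 - j4.032e+04 Ω
Step 3 — Series combination: Z_total = R + C = 370 - j4.032e+04 Ω = 4.032e+04∠-89.5° Ω.

Z = 370 - j4.032e+04 Ω = 4.032e+04∠-89.5° Ω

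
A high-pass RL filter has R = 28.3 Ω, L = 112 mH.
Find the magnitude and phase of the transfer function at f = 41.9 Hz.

Step 1 — Angular frequency: ω = 2π·41.9 = 263.3 rad/s.
Step 2 — Transfer function: H(jω) = jωL/(R + jωL).
Step 3 — Numerator jωL = j·29.49; denominator R + jωL = 28.3 + j29.49.
Step 4 — H = 0.5205 + j0.4996.
Step 5 — Magnitude: |H| = 0.7215 (-2.8 dB); phase: φ = 43.8°.

|H| = 0.7215 (-2.8 dB), φ = 43.8°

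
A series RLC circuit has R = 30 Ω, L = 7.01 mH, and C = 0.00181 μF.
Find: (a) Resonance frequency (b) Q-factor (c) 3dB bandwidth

Step 1 — Resonance: ω₀ = 1/√(LC) = 1/√(0.00701·1.81e-09) = 2.807e+05 rad/s.
Step 2 — f₀ = ω₀/(2π) = 4.468e+04 Hz.
Step 3 — Series Q: Q = ω₀L/R = 2.807e+05·0.00701/30 = 65.6.
Step 4 — Bandwidth: Δω = ω₀/Q = 4280 rad/s; BW = Δω/(2π) = 681.1 Hz.

(a) f₀ = 4.468e+04 Hz  (b) Q = 65.6  (c) BW = 681.1 Hz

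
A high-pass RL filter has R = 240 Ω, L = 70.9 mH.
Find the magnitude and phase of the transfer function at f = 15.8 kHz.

Step 1 — Angular frequency: ω = 2π·1.58e+04 = 9.927e+04 rad/s.
Step 2 — Transfer function: H(jω) = jωL/(R + jωL).
Step 3 — Numerator jωL = j·7039; denominator R + jωL = 240 + j7039.
Step 4 — H = 0.9988 + j0.03406.
Step 5 — Magnitude: |H| = 0.9994 (-0.0 dB); phase: φ = 2.0°.

|H| = 0.9994 (-0.0 dB), φ = 2.0°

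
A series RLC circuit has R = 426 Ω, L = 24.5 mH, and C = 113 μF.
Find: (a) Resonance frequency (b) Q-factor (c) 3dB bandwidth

Step 1 — Resonance condition Im(Z)=0 gives ω₀ = 1/√(LC).
Step 2 — ω₀ = 1/√(0.0245·0.000113) = 601 rad/s.
Step 3 — f₀ = ω₀/(2π) = 95.65 Hz.
Step 4 — Series Q: Q = ω₀L/R = 601·0.0245/426 = 0.03456.
Step 5 — 3dB bandwidth: Δω = ω₀/Q = 1.739e+04 rad/s; BW = Δω/(2π) = 2767 Hz.

(a) f₀ = 95.65 Hz  (b) Q = 0.03456  (c) BW = 2767 Hz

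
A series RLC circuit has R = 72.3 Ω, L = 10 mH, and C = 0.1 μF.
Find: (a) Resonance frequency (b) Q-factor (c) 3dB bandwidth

Step 1 — Resonance condition Im(Z)=0 gives ω₀ = 1/√(LC).
Step 2 — ω₀ = 1/√(0.01·1e-07) = 3.162e+04 rad/s.
Step 3 — f₀ = ω₀/(2π) = 5033 Hz.
Step 4 — Series Q: Q = ω₀L/R = 3.162e+04·0.01/72.3 = 4.374.
Step 5 — 3dB bandwidth: Δω = ω₀/Q = 7230 rad/s; BW = Δω/(2π) = 1151 Hz.

(a) f₀ = 5033 Hz  (b) Q = 4.374  (c) BW = 1151 Hz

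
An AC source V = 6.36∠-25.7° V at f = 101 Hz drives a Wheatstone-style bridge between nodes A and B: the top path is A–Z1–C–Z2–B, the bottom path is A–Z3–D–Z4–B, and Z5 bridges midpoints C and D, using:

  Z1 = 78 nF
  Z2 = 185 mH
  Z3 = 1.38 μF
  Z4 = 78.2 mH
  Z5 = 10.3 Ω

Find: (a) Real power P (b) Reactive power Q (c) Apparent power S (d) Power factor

Step 1 — Angular frequency: ω = 2π·f = 2π·101 = 634.6 rad/s.
Step 2 — Component impedances:
  Z1: Z = 1/(jωC) = -j/(ω·C) = 0 - j2.02e+04 Ω
  Z2: Z = jωL = j·634.6·0.185 = 0 + j117.4 Ω
  Z3: Z = 1/(jωC) = -j/(ω·C) = 0 - j1142 Ω
  Z4: Z = jωL = j·634.6·0.0782 = 0 + j49.63 Ω
  Z5: Z = R = 10.3 Ω
Step 3 — Bridge requires nodal analysis (the Z5 bridge couples midpoints C and D, so the two paths cannot be reduced to a simple series/parallel combination). Setting node B to ground and injecting 1 A at node A, the 3-node admittance system at A, C, D solves to V_A = Z_AB = 0.609 - j1046 Ω = 1046∠-90.0° Ω.
Step 4 — Source phasor: V = 6.36∠-25.7° V = 5.731 - j2.758 V.
Step 5 — Current: I = V / Z = 0.00264 + j0.005478 A = 0.006081∠64.3° A.
Step 6 — Complex power: S = V·I* = 2.252e-05 - j0.03868 VA.
Step 7 — Real power: P = Re(S) = 2.252e-05 W.
Step 8 — Reactive power: Q = Im(S) = -0.03868 VAR.
Step 9 — Apparent power: |S| = 0.03868 VA.
Step 10 — Power factor: PF = P/|S| = 0.0005823 (leading).

(a) P = 2.252e-05 W  (b) Q = -0.03868 VAR  (c) S = 0.03868 VA  (d) PF = 0.0005823 (leading)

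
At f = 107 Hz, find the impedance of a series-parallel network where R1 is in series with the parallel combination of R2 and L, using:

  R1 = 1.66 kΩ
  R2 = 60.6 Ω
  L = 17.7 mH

Step 1 — Angular frequency: ω = 2π·f = 2π·107 = 672.3 rad/s.
Step 2 — Component impedances:
  R1: Z = R = 1660 Ω
  R2: Z = R = 60.6 Ω
  L: Z = jωL = j·672.3·0.0177 = 0 + j11.9 Ω
Step 3 — Parallel branch: R2 || L = 1/(1/R2 + 1/L) = 2.25 + j11.46 Ω.
Step 4 — Series with R1: Z_total = R1 + (R2 || L) = 1662 + j11.46 Ω = 1662∠0.4° Ω.

Z = 1662 + j11.46 Ω = 1662∠0.4° Ω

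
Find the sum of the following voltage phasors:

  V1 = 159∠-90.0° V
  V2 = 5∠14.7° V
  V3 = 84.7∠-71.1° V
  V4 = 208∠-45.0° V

Step 1 — Convert each phasor to rectangular form:
  V1 = 159·(cos(-90.0°) + j·sin(-90.0°)) = 0 - j159 V
  V2 = 5·(cos(14.7°) + j·sin(14.7°)) = 4.836 + j1.269 V
  V3 = 84.7·(cos(-71.1°) + j·sin(-71.1°)) = 27.44 - j80.13 V
  V4 = 208·(cos(-45.0°) + j·sin(-45.0°)) = 147.1 - j147.1 V
Step 2 — Sum components: V_total = 179.4 - j384.9 V.
Step 3 — Convert to polar: |V_total| = 424.7 V, ∠V_total = -65.0°.

V_total = 424.7∠-65.0° V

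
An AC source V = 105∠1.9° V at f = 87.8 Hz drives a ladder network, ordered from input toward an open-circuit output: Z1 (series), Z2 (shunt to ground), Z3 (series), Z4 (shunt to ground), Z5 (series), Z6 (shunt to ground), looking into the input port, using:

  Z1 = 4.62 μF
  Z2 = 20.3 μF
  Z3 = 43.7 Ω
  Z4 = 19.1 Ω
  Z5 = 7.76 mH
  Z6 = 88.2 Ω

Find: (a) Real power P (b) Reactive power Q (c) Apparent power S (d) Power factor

Step 1 — Angular frequency: ω = 2π·f = 2π·87.8 = 551.7 rad/s.
Step 2 — Component impedances:
  Z1: Z = 1/(jωC) = -j/(ω·C) = 0 - j392.4 Ω
  Z2: Z = 1/(jωC) = -j/(ω·C) = 0 - j89.3 Ω
  Z3: Z = R = 43.7 Ω
  Z4: Z = R = 19.1 Ω
  Z5: Z = jωL = j·551.7·0.00776 = 0 + j4.281 Ω
  Z6: Z = R = 88.2 Ω
Step 3 — Ladder network (open output): work backward from the far end, alternating series and parallel combinations. Z_in = 41.27 - j419.7 Ω = 421.7∠-84.4° Ω.
Step 4 — Source phasor: V = 105∠1.9° V = 104.9 + j3.481 V.
Step 5 — Current: I = V / Z = 0.01613 + j0.2484 A = 0.249∠86.3° A.
Step 6 — Complex power: S = V·I* = 2.558 - j26.02 VA.
Step 7 — Real power: P = Re(S) = 2.558 W.
Step 8 — Reactive power: Q = Im(S) = -26.02 VAR.
Step 9 — Apparent power: |S| = 26.14 VA.
Step 10 — Power factor: PF = P/|S| = 0.09785 (leading).

(a) P = 2.558 W  (b) Q = -26.02 VAR  (c) S = 26.14 VA  (d) PF = 0.09785 (leading)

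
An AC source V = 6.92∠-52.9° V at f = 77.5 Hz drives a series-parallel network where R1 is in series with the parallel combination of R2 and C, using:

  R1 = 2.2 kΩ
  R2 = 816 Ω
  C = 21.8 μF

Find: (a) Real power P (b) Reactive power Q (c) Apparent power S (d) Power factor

Step 1 — Angular frequency: ω = 2π·f = 2π·77.5 = 486.9 rad/s.
Step 2 — Component impedances:
  R1: Z = R = 2200 Ω
  R2: Z = R = 816 Ω
  C: Z = 1/(jωC) = -j/(ω·C) = 0 - j94.2 Ω
Step 3 — Parallel branch: R2 || C = 1/(1/R2 + 1/C) = 10.73 - j92.96 Ω.
Step 4 — Series with R1: Z_total = R1 + (R2 || C) = 2211 - j92.96 Ω = 2213∠-2.4° Ω.
Step 5 — Source phasor: V = 6.92∠-52.9° V = 4.174 - j5.519 V.
Step 6 — Current: I = V / Z = 0.00199 - j0.002413 A = 0.003127∠-50.5° A.
Step 7 — Complex power: S = V·I* = 0.02162 - j0.0009093 VA.
Step 8 — Real power: P = Re(S) = 0.02162 W.
Step 9 — Reactive power: Q = Im(S) = -0.0009093 VAR.
Step 10 — Apparent power: |S| = 0.02164 VA.
Step 11 — Power factor: PF = P/|S| = 0.9991 (leading).

(a) P = 0.02162 W  (b) Q = -0.0009093 VAR  (c) S = 0.02164 VA  (d) PF = 0.9991 (leading)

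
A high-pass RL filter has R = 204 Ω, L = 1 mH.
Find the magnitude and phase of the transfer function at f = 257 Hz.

Step 1 — Angular frequency: ω = 2π·257 = 1615 rad/s.
Step 2 — Transfer function: H(jω) = jωL/(R + jωL).
Step 3 — Numerator jωL = j·1.615; denominator R + jωL = 204 + j1.615.
Step 4 — H = 6.265e-05 + j0.007915.
Step 5 — Magnitude: |H| = 0.007915 (-42.0 dB); phase: φ = 89.5°.

|H| = 0.007915 (-42.0 dB), φ = 89.5°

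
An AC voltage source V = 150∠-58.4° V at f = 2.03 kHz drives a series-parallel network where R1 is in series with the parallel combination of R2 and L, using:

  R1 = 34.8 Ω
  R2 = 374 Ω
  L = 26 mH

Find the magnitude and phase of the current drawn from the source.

Step 1 — Angular frequency: ω = 2π·f = 2π·2030 = 1.275e+04 rad/s.
Step 2 — Component impedances:
  R1: Z = R = 34.8 Ω
  R2: Z = R = 374 Ω
  L: Z = jωL = j·1.275e+04·0.026 = 0 + j331.6 Ω
Step 3 — Parallel branch: R2 || L = 1/(1/R2 + 1/L) = 164.6 + j185.7 Ω.
Step 4 — Series with R1: Z_total = R1 + (R2 || L) = 199.4 + j185.7 Ω = 272.5∠43.0° Ω.
Step 5 — Source phasor: V = 150∠-58.4° V = 78.6 - j127.8 V.
Step 6 — Ohm's law: I = V / Z_total = (78.6 - j127.8) / (199.4 + j185.7) = -0.1084 - j0.5398 A.
Step 7 — Convert to polar: |I| = 0.5505 A, ∠I = -101.4°.

I = 0.5505∠-101.4° A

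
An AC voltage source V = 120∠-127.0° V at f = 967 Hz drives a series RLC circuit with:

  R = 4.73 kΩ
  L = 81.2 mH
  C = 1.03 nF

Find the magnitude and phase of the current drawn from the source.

Step 1 — Angular frequency: ω = 2π·f = 2π·967 = 6076 rad/s.
Step 2 — Component impedances:
  R: Z = R = 4730 Ω
  L: Z = jωL = j·6076·0.0812 = 0 + j493.4 Ω
  C: Z = 1/(jωC) = -j/(ω·C) = 0 - j1.598e+05 Ω
Step 3 — Series combination: Z_total = R + L + C = 4730 - j1.593e+05 Ω = 1.594e+05∠-88.3° Ω.
Step 4 — Source phasor: V = 120∠-127.0° V = -72.22 - j95.84 V.
Step 5 — Ohm's law: I = V / Z_total = (-72.22 - j95.84) / (4730 - j1.593e+05) = 0.0005876 - j0.0004708 A.
Step 6 — Convert to polar: |I| = 0.000753 A, ∠I = -38.7°.

I = 0.000753∠-38.7° A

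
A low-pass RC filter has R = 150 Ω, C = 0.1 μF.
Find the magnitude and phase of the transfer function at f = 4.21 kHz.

Step 1 — Angular frequency: ω = 2π·4210 = 2.645e+04 rad/s.
Step 2 — Transfer function: H(jω) = 1/(1 + jωRC).
Step 3 — Denominator: 1 + jωRC = 1 + j·2.645e+04·150·1e-07 = 1 + j0.3968.
Step 4 — H = 0.864 - j0.3428.
Step 5 — Magnitude: |H| = 0.9295 (-0.6 dB); phase: φ = -21.6°.

|H| = 0.9295 (-0.6 dB), φ = -21.6°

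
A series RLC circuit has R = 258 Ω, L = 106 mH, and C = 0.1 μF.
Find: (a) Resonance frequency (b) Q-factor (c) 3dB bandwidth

Step 1 — Resonance: ω₀ = 1/√(LC) = 1/√(0.106·1e-07) = 9713 rad/s.
Step 2 — f₀ = ω₀/(2π) = 1546 Hz.
Step 3 — Series Q: Q = ω₀L/R = 9713·0.106/258 = 3.991.
Step 4 — Bandwidth: Δω = ω₀/Q = 2434 rad/s; BW = Δω/(2π) = 387.4 Hz.

(a) f₀ = 1546 Hz  (b) Q = 3.991  (c) BW = 387.4 Hz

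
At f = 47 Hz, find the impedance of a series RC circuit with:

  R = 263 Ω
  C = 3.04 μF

Step 1 — Angular frequency: ω = 2π·f = 2π·47 = 295.3 rad/s.
Step 2 — Component impedances:
  R: Z = R = 263 Ω
  C: Z = 1/(jωC) = -j/(ω·C) = 0 - j1114 Ω
Step 3 — Series combination: Z_total = R + C = 263 - j1114 Ω = 1145∠-76.7° Ω.

Z = 263 - j1114 Ω = 1145∠-76.7° Ω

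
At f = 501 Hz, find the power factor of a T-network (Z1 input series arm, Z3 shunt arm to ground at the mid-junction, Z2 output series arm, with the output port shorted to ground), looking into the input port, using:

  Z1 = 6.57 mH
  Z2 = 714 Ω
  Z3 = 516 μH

Step 1 — Angular frequency: ω = 2π·f = 2π·501 = 3148 rad/s.
Step 2 — Component impedances:
  Z1: Z = jωL = j·3148·0.00657 = 0 + j20.68 Ω
  Z2: Z = R = 714 Ω
  Z3: Z = jωL = j·3148·0.000516 = 0 + j1.624 Ω
Step 3 — With the output port shorted to ground, the output series arm Z2 runs from the junction to ground; the shunt arm Z3 also runs from the junction to ground. They appear in parallel: Z3 || Z2 = 0.003695 + j1.624 Ω.
Step 4 — Series with input arm Z1: Z_in = Z1 + (Z3 || Z2) = 0.003695 + j22.31 Ω = 22.31∠90.0° Ω.
Step 5 — Power factor: PF = cos(φ) = Re(Z)/|Z| = 0.0036952/22.306 = 0.0001657.
Step 6 — Type: Im(Z) = 22.31 ⇒ lagging (phase φ = 90.0°).

PF = 0.0001657 (lagging, φ = 90.0°)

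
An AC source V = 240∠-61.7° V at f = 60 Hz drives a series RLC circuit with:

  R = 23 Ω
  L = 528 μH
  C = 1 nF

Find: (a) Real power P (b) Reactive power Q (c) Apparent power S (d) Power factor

Step 1 — Angular frequency: ω = 2π·f = 2π·60 = 377 rad/s.
Step 2 — Component impedances:
  R: Z = R = 23 Ω
  L: Z = jωL = j·377·0.000528 = 0 + j0.1991 Ω
  C: Z = 1/(jωC) = -j/(ω·C) = 0 - j2.653e+06 Ω
Step 3 — Series combination: Z_total = R + L + C = 23 - j2.653e+06 Ω = 2.653e+06∠-90.0° Ω.
Step 4 — Source phasor: V = 240∠-61.7° V = 113.8 - j211.3 V.
Step 5 — Current: I = V / Z = 7.966e-05 + j4.289e-05 A = 9.048e-05∠28.3° A.
Step 6 — Complex power: S = V·I* = 1.883e-07 - j0.02171 VA.
Step 7 — Real power: P = Re(S) = 1.883e-07 W.
Step 8 — Reactive power: Q = Im(S) = -0.02171 VAR.
Step 9 — Apparent power: |S| = 0.02171 VA.
Step 10 — Power factor: PF = P/|S| = 8.671e-06 (leading).

(a) P = 1.883e-07 W  (b) Q = -0.02171 VAR  (c) S = 0.02171 VA  (d) PF = 8.671e-06 (leading)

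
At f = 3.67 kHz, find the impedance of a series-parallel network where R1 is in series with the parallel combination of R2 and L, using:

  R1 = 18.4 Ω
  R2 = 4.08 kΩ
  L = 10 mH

Step 1 — Angular frequency: ω = 2π·f = 2π·3670 = 2.306e+04 rad/s.
Step 2 — Component impedances:
  R1: Z = R = 18.4 Ω
  R2: Z = R = 4080 Ω
  L: Z = jωL = j·2.306e+04·0.01 = 0 + j230.6 Ω
Step 3 — Parallel branch: R2 || L = 1/(1/R2 + 1/L) = 12.99 + j229.9 Ω.
Step 4 — Series with R1: Z_total = R1 + (R2 || L) = 31.39 + j229.9 Ω = 232∠82.2° Ω.

Z = 31.39 + j229.9 Ω = 232∠82.2° Ω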